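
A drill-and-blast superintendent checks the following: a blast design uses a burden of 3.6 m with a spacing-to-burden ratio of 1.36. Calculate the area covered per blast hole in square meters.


17.6256 m^2

First, find the spacing:
Spacing = burden * ratio = 3.6 * 1.36
= 4.896 m
Then, calculate the area:
Area = burden * spacing = 3.6 * 4.896
= 17.6256 m^2


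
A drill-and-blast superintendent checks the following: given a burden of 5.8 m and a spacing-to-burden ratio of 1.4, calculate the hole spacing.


Spacing = burden * ratio
= 5.8 * 1.4
= 8.12 m

8.12 m


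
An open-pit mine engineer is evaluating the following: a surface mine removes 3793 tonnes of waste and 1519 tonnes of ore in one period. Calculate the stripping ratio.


2.497

Stripping ratio = waste tonnage / ore tonnage
= 3793 / 1519
= 2.497


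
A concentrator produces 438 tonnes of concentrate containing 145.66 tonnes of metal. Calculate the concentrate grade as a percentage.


Grade = (metal in concentrate / concentrate mass) * 100
= (145.66 / 438) * 100
= 0.3325570776 * 100
= 33.2557%

33.2557%


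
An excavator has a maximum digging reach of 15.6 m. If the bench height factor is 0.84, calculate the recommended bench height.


Bench height = reach * factor
= 15.6 * 0.84
= 13.104 m

13.104 m


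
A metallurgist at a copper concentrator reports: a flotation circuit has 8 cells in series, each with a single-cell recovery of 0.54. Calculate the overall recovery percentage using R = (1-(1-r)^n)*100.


Complement of single-cell recovery:
1 - r = 1 - 0.54 = 0.46
Raise to power n:
(1 - r)^8 = 0.46^8 = 0.002004761223
Overall recovery:
R = (1 - 0.002004761223) * 100
= 99.7995%

99.7995%


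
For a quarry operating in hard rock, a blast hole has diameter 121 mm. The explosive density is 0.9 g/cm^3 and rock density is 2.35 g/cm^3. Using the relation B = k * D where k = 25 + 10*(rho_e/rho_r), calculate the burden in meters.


First, compute k:
rho_e / rho_r = 0.9 / 2.35 = 0.3829787234
k = 25 + 10 * 0.3829787234 = 28.82978723
Then, compute burden:
B = k * D / 1000 = 28.82978723 * 121 / 1000
= 3488.404255 / 1000
= 3.4884 m

3.4884 m


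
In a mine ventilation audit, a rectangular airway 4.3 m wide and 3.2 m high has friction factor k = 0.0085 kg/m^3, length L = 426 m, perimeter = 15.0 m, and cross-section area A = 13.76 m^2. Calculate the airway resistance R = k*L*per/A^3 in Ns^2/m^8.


0.0208 Ns^2/m^8

Compute the numerator:
k * L * per = 0.0085 * 426 * 15.0
= 54.315
Compute the denominator:
A^3 = 13.76^3 = 2605.285376
Resistance:
R = 54.315 / 2605.285376
= 0.0208 Ns^2/m^8


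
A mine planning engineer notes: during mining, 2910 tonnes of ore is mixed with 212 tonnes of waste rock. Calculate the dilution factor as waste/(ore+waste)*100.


Total material = ore + waste
= 2910 + 212 = 3122 tonnes
Dilution = waste / total * 100
= 212 / 3122 * 100
= 0.06790518898 * 100
= 6.7905%

6.7905%


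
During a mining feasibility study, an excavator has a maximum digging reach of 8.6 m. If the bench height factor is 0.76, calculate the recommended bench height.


Bench height = reach * factor
= 8.6 * 0.76
= 6.536 m

6.536 m


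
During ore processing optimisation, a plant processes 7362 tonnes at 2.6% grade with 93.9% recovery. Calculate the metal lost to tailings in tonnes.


11.6761 tonnes

Total metal in feed:
= 7362 * 2.6 / 100 = 191.412 tonnes
Metal recovered:
= 191.412 * 93.9 / 100 = 179.735868 tonnes
Metal lost to tailings:
= 191.412 - 179.735868
= 11.6761 tonnes


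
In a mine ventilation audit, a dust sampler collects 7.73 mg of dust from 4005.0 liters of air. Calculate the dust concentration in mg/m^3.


Convert liters to m^3: 1 m^3 = 1000 L
Concentration = mass / volume * 1000
= 7.73 / 4005.0 * 1000
= 0.001930087391 * 1000
= 1.9301 mg/m^3

1.9301 mg/m^3


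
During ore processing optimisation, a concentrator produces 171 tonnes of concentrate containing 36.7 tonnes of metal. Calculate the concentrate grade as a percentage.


21.462%

Grade = (metal in concentrate / concentrate mass) * 100
= (36.7 / 171) * 100
= 0.214619883 * 100
= 21.462%


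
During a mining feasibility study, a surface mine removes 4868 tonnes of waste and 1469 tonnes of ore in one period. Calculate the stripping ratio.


Stripping ratio = waste tonnage / ore tonnage
= 4868 / 1469
= 3.3138

3.3138


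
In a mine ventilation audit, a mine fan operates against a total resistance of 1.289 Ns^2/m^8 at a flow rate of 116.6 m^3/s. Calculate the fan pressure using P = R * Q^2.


17524.6768 Pa

Compute Q^2:
Q^2 = 116.6^2 = 13595.56
Compute pressure:
P = R * Q^2 = 1.289 * 13595.56
= 17524.6768 Pa


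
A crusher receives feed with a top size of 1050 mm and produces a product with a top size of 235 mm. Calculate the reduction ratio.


Reduction ratio = feed size / product size
= 1050 / 235
= 4.4681

4.4681


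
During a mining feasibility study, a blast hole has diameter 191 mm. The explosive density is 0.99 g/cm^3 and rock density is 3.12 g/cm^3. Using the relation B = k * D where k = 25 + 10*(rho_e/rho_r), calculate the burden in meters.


First, compute k:
rho_e / rho_r = 0.99 / 3.12 = 0.3173076923
k = 25 + 10 * 0.3173076923 = 28.17307692
Then, compute burden:
B = k * D / 1000 = 28.17307692 * 191 / 1000
= 5381.057692 / 1000
= 5.3811 m

5.3811 m


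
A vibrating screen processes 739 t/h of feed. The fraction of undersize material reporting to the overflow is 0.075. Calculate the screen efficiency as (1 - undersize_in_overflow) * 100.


92.5%

Screen efficiency = (1 - fraction of undersize in overflow) * 100
= (1 - 0.075) * 100
= 0.925 * 100
= 92.5%


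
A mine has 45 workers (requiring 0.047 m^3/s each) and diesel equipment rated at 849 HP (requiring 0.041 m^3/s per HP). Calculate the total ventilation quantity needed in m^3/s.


36.924 m^3/s

Airflow for workers:
Q_people = 45 * 0.047 = 2.115 m^3/s
Airflow for diesel equipment:
Q_diesel = 849 * 0.041 = 34.809 m^3/s
Total ventilation:
Q_total = 2.115 + 34.809
= 36.924 m^3/s


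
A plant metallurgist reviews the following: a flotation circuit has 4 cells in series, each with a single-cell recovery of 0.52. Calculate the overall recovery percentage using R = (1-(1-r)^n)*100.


Complement of single-cell recovery:
1 - r = 1 - 0.52 = 0.48
Raise to power n:
(1 - r)^4 = 0.48^4 = 0.05308416
Overall recovery:
R = (1 - 0.05308416) * 100
= 94.6916%

94.6916%


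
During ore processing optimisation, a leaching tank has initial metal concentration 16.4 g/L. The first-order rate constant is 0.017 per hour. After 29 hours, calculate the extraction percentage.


38.9209%

Compute the exponent:
-k * t = -0.017 * 29 = -0.493
Remaining concentration:
C = 16.4 * exp(-0.493)
= 16.4 * 0.6107912691
= 10.01697681 g/L
Extracted = 16.4 - 10.01697681 = 6.383023187 g/L
Extraction % = 6.383023187 / 16.4 * 100
= 38.9209%


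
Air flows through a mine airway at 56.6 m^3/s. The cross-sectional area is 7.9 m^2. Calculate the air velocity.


Velocity = flow rate / cross-sectional area
= 56.6 / 7.9
= 7.1646 m/s

7.1646 m/s


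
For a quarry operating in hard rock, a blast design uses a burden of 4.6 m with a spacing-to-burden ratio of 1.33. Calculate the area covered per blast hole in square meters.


First, find the spacing:
Spacing = burden * ratio = 4.6 * 1.33
= 6.118 m
Then, calculate the area:
Area = burden * spacing = 4.6 * 6.118
= 28.1428 m^2

28.1428 m^2


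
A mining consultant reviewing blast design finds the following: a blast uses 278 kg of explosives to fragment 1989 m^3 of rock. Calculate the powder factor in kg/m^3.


Powder factor = explosive mass / rock volume
= 278 / 1989
= 0.1398 kg/m^3

0.1398 kg/m^3


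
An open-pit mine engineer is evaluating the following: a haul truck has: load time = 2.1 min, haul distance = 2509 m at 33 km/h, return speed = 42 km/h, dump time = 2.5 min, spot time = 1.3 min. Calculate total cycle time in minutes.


14.0461 min

Convert haul speed to m/min: 33 * 1000/60 = 550 m/min
Haul time = 2509 / 550 = 4.561818182 min
Convert return speed to m/min: 42 * 1000/60 = 700 m/min
Return time = 2509 / 700 = 3.584285714 min
Total cycle time:
= 2.1 + 4.561818182 + 2.5 + 3.584285714 + 1.3
= 14.0461 min


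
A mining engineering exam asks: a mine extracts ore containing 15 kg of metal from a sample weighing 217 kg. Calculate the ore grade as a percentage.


6.9124%

Ore grade = (metal mass / ore mass) * 100
= (15 / 217) * 100
= 0.06912442396 * 100
= 6.9124%


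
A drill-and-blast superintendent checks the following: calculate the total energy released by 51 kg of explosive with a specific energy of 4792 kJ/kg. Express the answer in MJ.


244.392 MJ

Energy = mass * specific_energy / 1000
= 51 * 4792 / 1000
= 244392 / 1000
= 244.392 MJ


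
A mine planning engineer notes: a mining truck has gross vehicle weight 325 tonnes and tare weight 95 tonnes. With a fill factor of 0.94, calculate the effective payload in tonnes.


216.2 tonnes

Maximum payload = gross - tare
= 325 - 95 = 230 tonnes
Effective payload = max payload * fill factor
= 230 * 0.94
= 216.2 tonnes


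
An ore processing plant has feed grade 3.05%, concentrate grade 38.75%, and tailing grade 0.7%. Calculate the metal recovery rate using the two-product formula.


Using the two-product formula:
R = 100 * c * (f - t) / (f * (c - t))
Numerator = 100 * 38.75 * (3.05 - 0.7)
= 100 * 38.75 * 2.35
= 9106.25
Denominator = 3.05 * (38.75 - 0.7)
= 3.05 * 38.05
= 116.0525
R = 9106.25 / 116.0525
= 78.4666%

78.4666%


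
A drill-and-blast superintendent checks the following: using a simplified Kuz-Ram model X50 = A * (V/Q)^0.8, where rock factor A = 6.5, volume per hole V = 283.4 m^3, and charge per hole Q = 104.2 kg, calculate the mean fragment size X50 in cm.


14.4724 cm

Compute V/Q:
V/Q = 283.4 / 104.2 = 2.719769674
Raise to the power 0.8:
(V/Q)^0.8 = 2.719769674^0.8 = 2.226515391
Multiply by A:
X50 = 6.5 * 2.226515391
= 14.4724 cm


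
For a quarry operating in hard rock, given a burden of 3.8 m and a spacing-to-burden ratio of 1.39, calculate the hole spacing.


Spacing = burden * ratio
= 3.8 * 1.39
= 5.282 m

5.282 m


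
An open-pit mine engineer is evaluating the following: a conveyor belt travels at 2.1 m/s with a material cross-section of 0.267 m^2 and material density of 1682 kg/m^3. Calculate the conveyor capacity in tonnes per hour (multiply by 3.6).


Volumetric flow = speed * area
= 2.1 * 0.267 = 0.5607 m^3/s
Mass flow = volumetric * density
= 0.5607 * 1682 = 943.0974 kg/s
Convert to t/h: multiply by 3.6
Capacity = 943.0974 * 3.6
= 3395.1506 t/h

3395.1506 t/h


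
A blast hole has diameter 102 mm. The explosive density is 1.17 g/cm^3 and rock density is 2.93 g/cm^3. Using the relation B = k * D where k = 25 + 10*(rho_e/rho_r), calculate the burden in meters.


2.9573 m

First, compute k:
rho_e / rho_r = 1.17 / 2.93 = 0.3993174061
k = 25 + 10 * 0.3993174061 = 28.99317406
Then, compute burden:
B = k * D / 1000 = 28.99317406 * 102 / 1000
= 2957.303754 / 1000
= 2.9573 m


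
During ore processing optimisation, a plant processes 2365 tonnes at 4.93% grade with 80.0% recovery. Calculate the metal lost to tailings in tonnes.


23.3189 tonnes

Total metal in feed:
= 2365 * 4.93 / 100 = 116.5945 tonnes
Metal recovered:
= 116.5945 * 80.0 / 100 = 93.2756 tonnes
Metal lost to tailings:
= 116.5945 - 93.2756
= 23.3189 tonnes


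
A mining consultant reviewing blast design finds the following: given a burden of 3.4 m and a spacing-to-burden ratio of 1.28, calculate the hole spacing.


4.352 m

Spacing = burden * ratio
= 3.4 * 1.28
= 4.352 m


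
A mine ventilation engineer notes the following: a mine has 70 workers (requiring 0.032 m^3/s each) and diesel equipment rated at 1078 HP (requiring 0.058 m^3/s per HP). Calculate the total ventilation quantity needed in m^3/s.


64.764 m^3/s

Airflow for workers:
Q_people = 70 * 0.032 = 2.24 m^3/s
Airflow for diesel equipment:
Q_diesel = 1078 * 0.058 = 62.524 m^3/s
Total ventilation:
Q_total = 2.24 + 62.524
= 64.764 m^3/s


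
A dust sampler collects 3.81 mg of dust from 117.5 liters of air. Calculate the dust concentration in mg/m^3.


Convert liters to m^3: 1 m^3 = 1000 L
Concentration = mass / volume * 1000
= 3.81 / 117.5 * 1000
= 0.03242553191 * 1000
= 32.4255 mg/m^3

32.4255 mg/m^3


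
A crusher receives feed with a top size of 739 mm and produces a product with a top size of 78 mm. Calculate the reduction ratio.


Reduction ratio = feed size / product size
= 739 / 78
= 9.4744

9.4744


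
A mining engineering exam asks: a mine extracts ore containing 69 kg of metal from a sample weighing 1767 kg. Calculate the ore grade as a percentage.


3.9049%

Ore grade = (metal mass / ore mass) * 100
= (69 / 1767) * 100
= 0.03904923599 * 100
= 3.9049%


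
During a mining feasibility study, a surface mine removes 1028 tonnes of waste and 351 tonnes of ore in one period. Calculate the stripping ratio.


Stripping ratio = waste tonnage / ore tonnage
= 1028 / 351
= 2.9288

2.9288


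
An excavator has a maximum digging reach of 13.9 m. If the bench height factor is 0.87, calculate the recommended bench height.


12.093 m

Bench height = reach * factor
= 13.9 * 0.87
= 12.093 m


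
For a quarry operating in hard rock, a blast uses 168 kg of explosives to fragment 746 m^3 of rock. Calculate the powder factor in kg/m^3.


Powder factor = explosive mass / rock volume
= 168 / 746
= 0.2252 kg/m^3

0.2252 kg/m^3


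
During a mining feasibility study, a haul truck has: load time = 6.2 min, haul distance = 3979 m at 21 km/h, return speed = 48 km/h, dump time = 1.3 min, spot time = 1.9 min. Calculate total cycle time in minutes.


25.7423 min

Convert haul speed to m/min: 21 * 1000/60 = 350 m/min
Haul time = 3979 / 350 = 11.36857143 min
Convert return speed to m/min: 48 * 1000/60 = 800 m/min
Return time = 3979 / 800 = 4.97375 min
Total cycle time:
= 6.2 + 11.36857143 + 1.3 + 4.97375 + 1.9
= 25.7423 min


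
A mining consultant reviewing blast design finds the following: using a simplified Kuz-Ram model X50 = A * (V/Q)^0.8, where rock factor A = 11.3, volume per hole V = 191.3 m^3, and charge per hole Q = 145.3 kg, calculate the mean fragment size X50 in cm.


14.0811 cm

Compute V/Q:
V/Q = 191.3 / 145.3 = 1.316586373
Raise to the power 0.8:
(V/Q)^0.8 = 1.316586373^0.8 = 1.246118904
Multiply by A:
X50 = 11.3 * 1.246118904
= 14.0811 cm


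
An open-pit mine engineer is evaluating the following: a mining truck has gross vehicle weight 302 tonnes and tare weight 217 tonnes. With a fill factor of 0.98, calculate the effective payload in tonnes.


83.3 tonnes

Maximum payload = gross - tare
= 302 - 217 = 85 tonnes
Effective payload = max payload * fill factor
= 85 * 0.98
= 83.3 tonnes


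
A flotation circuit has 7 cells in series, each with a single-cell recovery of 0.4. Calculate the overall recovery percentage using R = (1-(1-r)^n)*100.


97.2006%

Complement of single-cell recovery:
1 - r = 1 - 0.4 = 0.6
Raise to power n:
(1 - r)^7 = 0.6^7 = 0.0279936
Overall recovery:
R = (1 - 0.0279936) * 100
= 97.2006%


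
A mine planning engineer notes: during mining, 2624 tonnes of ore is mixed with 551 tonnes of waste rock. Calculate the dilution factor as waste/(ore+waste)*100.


17.3543%

Total material = ore + waste
= 2624 + 551 = 3175 tonnes
Dilution = waste / total * 100
= 551 / 3175 * 100
= 0.1735433071 * 100
= 17.3543%


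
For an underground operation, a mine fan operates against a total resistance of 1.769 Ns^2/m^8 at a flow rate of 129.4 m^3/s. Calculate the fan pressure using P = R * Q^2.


Compute Q^2:
Q^2 = 129.4^2 = 16744.36
Compute pressure:
P = R * Q^2 = 1.769 * 16744.36
= 29620.7728 Pa

29620.7728 Pa


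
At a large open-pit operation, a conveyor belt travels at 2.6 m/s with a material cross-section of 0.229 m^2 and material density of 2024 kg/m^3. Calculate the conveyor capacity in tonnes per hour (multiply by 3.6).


4338.3226 t/h

Volumetric flow = speed * area
= 2.6 * 0.229 = 0.5954 m^3/s
Mass flow = volumetric * density
= 0.5954 * 2024 = 1205.0896 kg/s
Convert to t/h: multiply by 3.6
Capacity = 1205.0896 * 3.6
= 4338.3226 t/h


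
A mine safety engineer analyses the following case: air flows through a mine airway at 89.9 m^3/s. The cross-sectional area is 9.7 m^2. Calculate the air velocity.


Velocity = flow rate / cross-sectional area
= 89.9 / 9.7
= 9.268 m/s

9.268 m/s


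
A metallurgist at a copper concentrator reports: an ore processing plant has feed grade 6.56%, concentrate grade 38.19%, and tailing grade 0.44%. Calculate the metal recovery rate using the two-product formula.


94.3801%

Using the two-product formula:
R = 100 * c * (f - t) / (f * (c - t))
Numerator = 100 * 38.19 * (6.56 - 0.44)
= 100 * 38.19 * 6.12
= 23372.28
Denominator = 6.56 * (38.19 - 0.44)
= 6.56 * 37.75
= 247.64
R = 23372.28 / 247.64
= 94.3801%


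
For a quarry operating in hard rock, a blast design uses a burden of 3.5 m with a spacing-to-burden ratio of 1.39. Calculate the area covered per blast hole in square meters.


First, find the spacing:
Spacing = burden * ratio = 3.5 * 1.39
= 4.865 m
Then, calculate the area:
Area = burden * spacing = 3.5 * 4.865
= 17.0275 m^2

17.0275 m^2


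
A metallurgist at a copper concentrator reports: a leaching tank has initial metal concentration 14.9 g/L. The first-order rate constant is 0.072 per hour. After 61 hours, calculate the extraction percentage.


Compute the exponent:
-k * t = -0.072 * 61 = -4.392
Remaining concentration:
C = 14.9 * exp(-4.392)
= 14.9 * 0.01237595255
= 0.1844016929 g/L
Extracted = 14.9 - 0.1844016929 = 14.71559831 g/L
Extraction % = 14.71559831 / 14.9 * 100
= 98.7624%

98.7624%


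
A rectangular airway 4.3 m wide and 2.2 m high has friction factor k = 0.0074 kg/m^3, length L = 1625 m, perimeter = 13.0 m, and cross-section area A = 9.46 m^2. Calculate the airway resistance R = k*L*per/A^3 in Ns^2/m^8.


0.1847 Ns^2/m^8

Compute the numerator:
k * L * per = 0.0074 * 1625 * 13.0
= 156.325
Compute the denominator:
A^3 = 9.46^3 = 846.590536
Resistance:
R = 156.325 / 846.590536
= 0.1847 Ns^2/m^8


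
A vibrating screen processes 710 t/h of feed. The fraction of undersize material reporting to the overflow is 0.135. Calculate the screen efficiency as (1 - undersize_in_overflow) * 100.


Screen efficiency = (1 - fraction of undersize in overflow) * 100
= (1 - 0.135) * 100
= 0.865 * 100
= 86.5%

86.5%


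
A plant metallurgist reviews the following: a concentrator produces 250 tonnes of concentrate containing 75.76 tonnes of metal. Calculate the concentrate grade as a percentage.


Grade = (metal in concentrate / concentrate mass) * 100
= (75.76 / 250) * 100
= 0.30304 * 100
= 30.304%

30.304%


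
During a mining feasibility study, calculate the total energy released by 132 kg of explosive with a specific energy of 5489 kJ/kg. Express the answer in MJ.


724.548 MJ

Energy = mass * specific_energy / 1000
= 132 * 5489 / 1000
= 724548 / 1000
= 724.548 MJ


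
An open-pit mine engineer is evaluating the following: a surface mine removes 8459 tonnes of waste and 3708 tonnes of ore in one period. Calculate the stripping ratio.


2.2813

Stripping ratio = waste tonnage / ore tonnage
= 8459 / 3708
= 2.2813


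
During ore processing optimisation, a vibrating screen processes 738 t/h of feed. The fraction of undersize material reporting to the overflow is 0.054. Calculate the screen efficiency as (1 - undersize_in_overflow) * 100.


Screen efficiency = (1 - fraction of undersize in overflow) * 100
= (1 - 0.054) * 100
= 0.946 * 100
= 94.6%

94.6%


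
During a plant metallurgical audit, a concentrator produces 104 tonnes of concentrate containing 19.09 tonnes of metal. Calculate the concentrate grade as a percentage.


18.3558%

Grade = (metal in concentrate / concentrate mass) * 100
= (19.09 / 104) * 100
= 0.1835576923 * 100
= 18.3558%


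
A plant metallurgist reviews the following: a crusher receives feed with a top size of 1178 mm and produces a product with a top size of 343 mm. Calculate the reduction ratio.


3.4344

Reduction ratio = feed size / product size
= 1178 / 343
= 3.4344


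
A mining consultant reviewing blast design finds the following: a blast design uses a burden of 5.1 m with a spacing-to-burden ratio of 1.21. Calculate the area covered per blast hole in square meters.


31.4721 m^2

First, find the spacing:
Spacing = burden * ratio = 5.1 * 1.21
= 6.171 m
Then, calculate the area:
Area = burden * spacing = 5.1 * 6.171
= 31.4721 m^2


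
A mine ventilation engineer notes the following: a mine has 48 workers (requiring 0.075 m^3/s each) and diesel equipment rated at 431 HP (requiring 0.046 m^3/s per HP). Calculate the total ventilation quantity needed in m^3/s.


23.426 m^3/s

Airflow for workers:
Q_people = 48 * 0.075 = 3.6 m^3/s
Airflow for diesel equipment:
Q_diesel = 431 * 0.046 = 19.826 m^3/s
Total ventilation:
Q_total = 3.6 + 19.826
= 23.426 m^3/s


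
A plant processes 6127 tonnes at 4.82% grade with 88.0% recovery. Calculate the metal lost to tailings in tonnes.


Total metal in feed:
= 6127 * 4.82 / 100 = 295.3214 tonnes
Metal recovered:
= 295.3214 * 88.0 / 100 = 259.882832 tonnes
Metal lost to tailings:
= 295.3214 - 259.882832
= 35.4386 tonnes

35.4386 tonnes


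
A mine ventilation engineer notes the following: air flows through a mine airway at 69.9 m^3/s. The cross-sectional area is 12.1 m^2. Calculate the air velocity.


5.7769 m/s

Velocity = flow rate / cross-sectional area
= 69.9 / 12.1
= 5.7769 m/s


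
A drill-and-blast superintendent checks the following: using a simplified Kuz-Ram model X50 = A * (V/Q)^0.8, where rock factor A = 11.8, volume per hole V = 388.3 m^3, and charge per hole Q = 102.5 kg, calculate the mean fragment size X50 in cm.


Compute V/Q:
V/Q = 388.3 / 102.5 = 3.788292683
Raise to the power 0.8:
(V/Q)^0.8 = 3.788292683^0.8 = 2.902383658
Multiply by A:
X50 = 11.8 * 2.902383658
= 34.2481 cm

34.2481 cm


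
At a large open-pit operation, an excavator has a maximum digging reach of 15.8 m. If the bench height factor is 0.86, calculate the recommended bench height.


Bench height = reach * factor
= 15.8 * 0.86
= 13.588 m

13.588 m


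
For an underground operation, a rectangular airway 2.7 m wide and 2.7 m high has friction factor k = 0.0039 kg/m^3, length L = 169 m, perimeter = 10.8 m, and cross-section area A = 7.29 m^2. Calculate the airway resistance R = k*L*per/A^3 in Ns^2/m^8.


Compute the numerator:
k * L * per = 0.0039 * 169 * 10.8
= 7.11828
Compute the denominator:
A^3 = 7.29^3 = 387.420489
Resistance:
R = 7.11828 / 387.420489
= 0.0184 Ns^2/m^8

0.0184 Ns^2/m^8


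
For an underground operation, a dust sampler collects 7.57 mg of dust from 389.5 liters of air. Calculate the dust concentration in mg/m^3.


19.4352 mg/m^3

Convert liters to m^3: 1 m^3 = 1000 L
Concentration = mass / volume * 1000
= 7.57 / 389.5 * 1000
= 0.0194351733 * 1000
= 19.4352 mg/m^3


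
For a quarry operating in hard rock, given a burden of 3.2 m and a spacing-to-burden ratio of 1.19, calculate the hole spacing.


Spacing = burden * ratio
= 3.2 * 1.19
= 3.808 m

3.808 m


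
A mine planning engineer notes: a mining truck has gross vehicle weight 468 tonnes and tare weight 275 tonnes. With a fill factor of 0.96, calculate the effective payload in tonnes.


185.28 tonnes

Maximum payload = gross - tare
= 468 - 275 = 193 tonnes
Effective payload = max payload * fill factor
= 193 * 0.96
= 185.28 tonnes


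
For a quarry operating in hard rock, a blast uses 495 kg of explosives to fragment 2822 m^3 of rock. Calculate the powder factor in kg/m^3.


Powder factor = explosive mass / rock volume
= 495 / 2822
= 0.1754 kg/m^3

0.1754 kg/m^3


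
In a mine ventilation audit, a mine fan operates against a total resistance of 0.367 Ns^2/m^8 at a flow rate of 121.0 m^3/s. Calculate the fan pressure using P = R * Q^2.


5373.247 Pa

Compute Q^2:
Q^2 = 121.0^2 = 14641.0
Compute pressure:
P = R * Q^2 = 0.367 * 14641.0
= 5373.247 Pa


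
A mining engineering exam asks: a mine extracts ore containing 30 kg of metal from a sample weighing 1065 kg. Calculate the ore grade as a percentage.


Ore grade = (metal mass / ore mass) * 100
= (30 / 1065) * 100
= 0.02816901408 * 100
= 2.8169%

2.8169%


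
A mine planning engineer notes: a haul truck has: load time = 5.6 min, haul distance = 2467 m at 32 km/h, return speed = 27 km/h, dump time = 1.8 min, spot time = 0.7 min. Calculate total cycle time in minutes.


18.2078 min

Convert haul speed to m/min: 32 * 1000/60 = 533.3333333 m/min
Haul time = 2467 / 533.3333333 = 4.625625 min
Convert return speed to m/min: 27 * 1000/60 = 450 m/min
Return time = 2467 / 450 = 5.482222222 min
Total cycle time:
= 5.6 + 4.625625 + 1.8 + 5.482222222 + 0.7
= 18.2078 min


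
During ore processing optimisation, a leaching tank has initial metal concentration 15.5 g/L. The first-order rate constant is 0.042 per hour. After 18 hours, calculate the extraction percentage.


Compute the exponent:
-k * t = -0.042 * 18 = -0.756
Remaining concentration:
C = 15.5 * exp(-0.756)
= 15.5 * 0.469540839
= 7.277883005 g/L
Extracted = 15.5 - 7.277883005 = 8.222116995 g/L
Extraction % = 8.222116995 / 15.5 * 100
= 53.0459%

53.0459%


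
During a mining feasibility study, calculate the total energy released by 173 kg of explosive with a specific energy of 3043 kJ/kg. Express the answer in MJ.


526.439 MJ

Energy = mass * specific_energy / 1000
= 173 * 3043 / 1000
= 526439 / 1000
= 526.439 MJ


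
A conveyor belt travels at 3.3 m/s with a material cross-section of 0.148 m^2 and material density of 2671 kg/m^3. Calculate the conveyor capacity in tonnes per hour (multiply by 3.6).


4696.259 t/h

Volumetric flow = speed * area
= 3.3 * 0.148 = 0.4884 m^3/s
Mass flow = volumetric * density
= 0.4884 * 2671 = 1304.5164 kg/s
Convert to t/h: multiply by 3.6
Capacity = 1304.5164 * 3.6
= 4696.259 t/h


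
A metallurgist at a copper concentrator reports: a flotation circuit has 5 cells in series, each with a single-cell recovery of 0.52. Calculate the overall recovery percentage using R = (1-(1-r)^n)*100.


Complement of single-cell recovery:
1 - r = 1 - 0.52 = 0.48
Raise to power n:
(1 - r)^5 = 0.48^5 = 0.0254803968
Overall recovery:
R = (1 - 0.0254803968) * 100
= 97.452%

97.452%


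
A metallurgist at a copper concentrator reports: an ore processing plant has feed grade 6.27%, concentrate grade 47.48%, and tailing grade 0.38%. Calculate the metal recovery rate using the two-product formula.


94.6973%

Using the two-product formula:
R = 100 * c * (f - t) / (f * (c - t))
Numerator = 100 * 47.48 * (6.27 - 0.38)
= 100 * 47.48 * 5.89
= 27965.72
Denominator = 6.27 * (47.48 - 0.38)
= 6.27 * 47.1
= 295.317
R = 27965.72 / 295.317
= 94.6973%


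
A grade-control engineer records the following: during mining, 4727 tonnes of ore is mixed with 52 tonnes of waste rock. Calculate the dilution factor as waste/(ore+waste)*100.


1.0881%

Total material = ore + waste
= 4727 + 52 = 4779 tonnes
Dilution = waste / total * 100
= 52 / 4779 * 100
= 0.01088093743 * 100
= 1.0881%


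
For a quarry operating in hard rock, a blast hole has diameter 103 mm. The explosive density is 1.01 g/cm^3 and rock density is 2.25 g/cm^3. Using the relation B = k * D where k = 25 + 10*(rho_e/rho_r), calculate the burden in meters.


3.0374 m

First, compute k:
rho_e / rho_r = 1.01 / 2.25 = 0.4488888889
k = 25 + 10 * 0.4488888889 = 29.48888889
Then, compute burden:
B = k * D / 1000 = 29.48888889 * 103 / 1000
= 3037.355556 / 1000
= 3.0374 m


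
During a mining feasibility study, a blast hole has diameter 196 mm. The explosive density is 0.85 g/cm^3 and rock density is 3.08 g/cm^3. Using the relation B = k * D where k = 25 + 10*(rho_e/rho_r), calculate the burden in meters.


First, compute k:
rho_e / rho_r = 0.85 / 3.08 = 0.275974026
k = 25 + 10 * 0.275974026 = 27.75974026
Then, compute burden:
B = k * D / 1000 = 27.75974026 * 196 / 1000
= 5440.909091 / 1000
= 5.4409 m

5.4409 m


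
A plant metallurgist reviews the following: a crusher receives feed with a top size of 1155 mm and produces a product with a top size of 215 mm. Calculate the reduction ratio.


5.3721

Reduction ratio = feed size / product size
= 1155 / 215
= 5.3721


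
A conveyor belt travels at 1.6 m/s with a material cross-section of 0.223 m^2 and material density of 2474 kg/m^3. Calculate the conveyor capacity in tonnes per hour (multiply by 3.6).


3177.8035 t/h

Volumetric flow = speed * area
= 1.6 * 0.223 = 0.3568 m^3/s
Mass flow = volumetric * density
= 0.3568 * 2474 = 882.7232 kg/s
Convert to t/h: multiply by 3.6
Capacity = 882.7232 * 3.6
= 3177.8035 t/h


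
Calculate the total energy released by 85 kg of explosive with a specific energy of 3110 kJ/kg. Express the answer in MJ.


Energy = mass * specific_energy / 1000
= 85 * 3110 / 1000
= 264350 / 1000
= 264.35 MJ

264.35 MJ


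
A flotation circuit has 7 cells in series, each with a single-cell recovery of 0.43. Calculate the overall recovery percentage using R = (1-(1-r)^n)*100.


Complement of single-cell recovery:
1 - r = 1 - 0.43 = 0.57
Raise to power n:
(1 - r)^7 = 0.57^7 = 0.01954897493
Overall recovery:
R = (1 - 0.01954897493) * 100
= 98.0451%

98.0451%


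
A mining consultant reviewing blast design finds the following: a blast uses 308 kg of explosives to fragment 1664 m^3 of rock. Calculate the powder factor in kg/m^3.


0.1851 kg/m^3

Powder factor = explosive mass / rock volume
= 308 / 1664
= 0.1851 kg/m^3


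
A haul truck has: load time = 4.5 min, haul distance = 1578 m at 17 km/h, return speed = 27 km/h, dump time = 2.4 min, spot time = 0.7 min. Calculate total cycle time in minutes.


16.6761 min

Convert haul speed to m/min: 17 * 1000/60 = 283.3333333 m/min
Haul time = 1578 / 283.3333333 = 5.569411765 min
Convert return speed to m/min: 27 * 1000/60 = 450 m/min
Return time = 1578 / 450 = 3.506666667 min
Total cycle time:
= 4.5 + 5.569411765 + 2.4 + 3.506666667 + 0.7
= 16.6761 min


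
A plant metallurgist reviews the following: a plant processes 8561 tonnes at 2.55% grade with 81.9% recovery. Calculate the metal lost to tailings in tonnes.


39.5133 tonnes

Total metal in feed:
= 8561 * 2.55 / 100 = 218.3055 tonnes
Metal recovered:
= 218.3055 * 81.9 / 100 = 178.7922045 tonnes
Metal lost to tailings:
= 218.3055 - 178.7922045
= 39.5133 tonnes


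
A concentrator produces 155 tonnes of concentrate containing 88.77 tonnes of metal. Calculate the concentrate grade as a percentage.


57.271%

Grade = (metal in concentrate / concentrate mass) * 100
= (88.77 / 155) * 100
= 0.5727096774 * 100
= 57.271%


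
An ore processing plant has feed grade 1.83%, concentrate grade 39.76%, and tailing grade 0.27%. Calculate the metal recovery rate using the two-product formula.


85.8287%

Using the two-product formula:
R = 100 * c * (f - t) / (f * (c - t))
Numerator = 100 * 39.76 * (1.83 - 0.27)
= 100 * 39.76 * 1.56
= 6202.56
Denominator = 1.83 * (39.76 - 0.27)
= 1.83 * 39.49
= 72.2667
R = 6202.56 / 72.2667
= 85.8287%


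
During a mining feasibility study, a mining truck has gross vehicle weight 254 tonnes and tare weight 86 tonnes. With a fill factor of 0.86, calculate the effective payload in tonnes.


144.48 tonnes

Maximum payload = gross - tare
= 254 - 86 = 168 tonnes
Effective payload = max payload * fill factor
= 168 * 0.86
= 144.48 tonnes


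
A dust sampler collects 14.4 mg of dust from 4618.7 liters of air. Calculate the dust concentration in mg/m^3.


3.1178 mg/m^3

Convert liters to m^3: 1 m^3 = 1000 L
Concentration = mass / volume * 1000
= 14.4 / 4618.7 * 1000
= 0.003117760409 * 1000
= 3.1178 mg/m^3


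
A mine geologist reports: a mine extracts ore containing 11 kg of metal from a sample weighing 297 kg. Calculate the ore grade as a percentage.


3.7037%

Ore grade = (metal mass / ore mass) * 100
= (11 / 297) * 100
= 0.03703703704 * 100
= 3.7037%


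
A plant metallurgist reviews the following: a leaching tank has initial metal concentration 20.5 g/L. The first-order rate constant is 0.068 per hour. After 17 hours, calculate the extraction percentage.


68.5257%

Compute the exponent:
-k * t = -0.068 * 17 = -1.156
Remaining concentration:
C = 20.5 * exp(-1.156)
= 20.5 * 0.3147426368
= 6.452224055 g/L
Extracted = 20.5 - 6.452224055 = 14.04777594 g/L
Extraction % = 14.04777594 / 20.5 * 100
= 68.5257%


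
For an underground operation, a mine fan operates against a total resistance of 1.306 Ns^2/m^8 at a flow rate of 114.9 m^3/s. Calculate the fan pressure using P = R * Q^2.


Compute Q^2:
Q^2 = 114.9^2 = 13202.01
Compute pressure:
P = R * Q^2 = 1.306 * 13202.01
= 17241.8251 Pa

17241.8251 Pa


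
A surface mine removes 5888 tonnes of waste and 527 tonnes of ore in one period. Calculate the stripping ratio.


Stripping ratio = waste tonnage / ore tonnage
= 5888 / 527
= 11.1727

11.1727


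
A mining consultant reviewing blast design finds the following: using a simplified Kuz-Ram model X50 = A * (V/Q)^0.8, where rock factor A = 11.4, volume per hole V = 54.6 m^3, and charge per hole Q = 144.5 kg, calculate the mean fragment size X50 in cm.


Compute V/Q:
V/Q = 54.6 / 144.5 = 0.3778546713
Raise to the power 0.8:
(V/Q)^0.8 = 0.3778546713^0.8 = 0.4590498359
Multiply by A:
X50 = 11.4 * 0.4590498359
= 5.2332 cm

5.2332 cm


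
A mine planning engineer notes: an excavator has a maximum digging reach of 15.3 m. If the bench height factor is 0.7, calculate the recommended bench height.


10.71 m

Bench height = reach * factor
= 15.3 * 0.7
= 10.71 m


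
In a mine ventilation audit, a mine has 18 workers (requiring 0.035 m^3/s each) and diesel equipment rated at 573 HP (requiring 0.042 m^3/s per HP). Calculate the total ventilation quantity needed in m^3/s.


Airflow for workers:
Q_people = 18 * 0.035 = 0.63 m^3/s
Airflow for diesel equipment:
Q_diesel = 573 * 0.042 = 24.066 m^3/s
Total ventilation:
Q_total = 0.63 + 24.066
= 24.696 m^3/s

24.696 m^3/s


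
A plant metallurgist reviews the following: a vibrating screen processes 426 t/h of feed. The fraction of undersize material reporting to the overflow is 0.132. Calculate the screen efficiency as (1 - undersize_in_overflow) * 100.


86.8%

Screen efficiency = (1 - fraction of undersize in overflow) * 100
= (1 - 0.132) * 100
= 0.868 * 100
= 86.8%


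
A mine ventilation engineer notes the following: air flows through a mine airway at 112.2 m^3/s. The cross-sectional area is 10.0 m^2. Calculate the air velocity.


11.22 m/s

Velocity = flow rate / cross-sectional area
= 112.2 / 10.0
= 11.22 m/s


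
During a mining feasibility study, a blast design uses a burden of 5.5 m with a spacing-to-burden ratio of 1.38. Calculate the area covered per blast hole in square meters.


First, find the spacing:
Spacing = burden * ratio = 5.5 * 1.38
= 7.59 m
Then, calculate the area:
Area = burden * spacing = 5.5 * 7.59
= 41.745 m^2

41.745 m^2


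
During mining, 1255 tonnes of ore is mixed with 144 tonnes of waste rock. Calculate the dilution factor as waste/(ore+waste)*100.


Total material = ore + waste
= 1255 + 144 = 1399 tonnes
Dilution = waste / total * 100
= 144 / 1399 * 100
= 0.1029306648 * 100
= 10.2931%

10.2931%


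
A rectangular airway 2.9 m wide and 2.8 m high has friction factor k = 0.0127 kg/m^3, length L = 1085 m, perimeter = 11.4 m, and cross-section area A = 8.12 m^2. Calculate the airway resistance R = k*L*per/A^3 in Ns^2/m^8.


Compute the numerator:
k * L * per = 0.0127 * 1085 * 11.4
= 157.0863
Compute the denominator:
A^3 = 8.12^3 = 535.387328
Resistance:
R = 157.0863 / 535.387328
= 0.2934 Ns^2/m^8

0.2934 Ns^2/m^8


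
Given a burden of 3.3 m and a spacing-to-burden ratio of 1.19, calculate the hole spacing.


Spacing = burden * ratio
= 3.3 * 1.19
= 3.927 m

3.927 m


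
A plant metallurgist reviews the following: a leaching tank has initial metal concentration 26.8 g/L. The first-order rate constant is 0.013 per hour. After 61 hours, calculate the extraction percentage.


54.7515%

Compute the exponent:
-k * t = -0.013 * 61 = -0.793
Remaining concentration:
C = 26.8 * exp(-0.793)
= 26.8 * 0.4524853012
= 12.12660607 g/L
Extracted = 26.8 - 12.12660607 = 14.67339393 g/L
Extraction % = 14.67339393 / 26.8 * 100
= 54.7515%


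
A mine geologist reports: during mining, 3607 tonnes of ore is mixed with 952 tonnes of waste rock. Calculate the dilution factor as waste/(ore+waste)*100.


20.8818%

Total material = ore + waste
= 3607 + 952 = 4559 tonnes
Dilution = waste / total * 100
= 952 / 4559 * 100
= 0.2088177232 * 100
= 20.8818%


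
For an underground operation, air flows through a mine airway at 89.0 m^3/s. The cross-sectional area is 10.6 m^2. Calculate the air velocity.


Velocity = flow rate / cross-sectional area
= 89.0 / 10.6
= 8.3962 m/s

8.3962 m/s


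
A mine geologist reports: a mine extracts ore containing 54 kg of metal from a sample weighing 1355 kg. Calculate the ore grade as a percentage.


Ore grade = (metal mass / ore mass) * 100
= (54 / 1355) * 100
= 0.03985239852 * 100
= 3.9852%

3.9852%


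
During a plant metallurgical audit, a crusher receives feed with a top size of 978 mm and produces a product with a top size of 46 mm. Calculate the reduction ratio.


21.2609

Reduction ratio = feed size / product size
= 978 / 46
= 21.2609


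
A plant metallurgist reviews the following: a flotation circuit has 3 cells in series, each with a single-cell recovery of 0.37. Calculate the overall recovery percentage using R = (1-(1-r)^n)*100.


74.9953%

Complement of single-cell recovery:
1 - r = 1 - 0.37 = 0.63
Raise to power n:
(1 - r)^3 = 0.63^3 = 0.250047
Overall recovery:
R = (1 - 0.250047) * 100
= 74.9953%


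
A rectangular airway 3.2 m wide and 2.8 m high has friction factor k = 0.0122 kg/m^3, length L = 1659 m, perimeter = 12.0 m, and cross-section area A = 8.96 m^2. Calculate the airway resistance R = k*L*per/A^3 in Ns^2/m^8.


Compute the numerator:
k * L * per = 0.0122 * 1659 * 12.0
= 242.8776
Compute the denominator:
A^3 = 8.96^3 = 719.323136
Resistance:
R = 242.8776 / 719.323136
= 0.3376 Ns^2/m^8

0.3376 Ns^2/m^8


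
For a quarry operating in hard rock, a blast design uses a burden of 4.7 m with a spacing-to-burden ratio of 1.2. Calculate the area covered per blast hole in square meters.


26.508 m^2

First, find the spacing:
Spacing = burden * ratio = 4.7 * 1.2
= 5.64 m
Then, calculate the area:
Area = burden * spacing = 4.7 * 5.64
= 26.508 m^2


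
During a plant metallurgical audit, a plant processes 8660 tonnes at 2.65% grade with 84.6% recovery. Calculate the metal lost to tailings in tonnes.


35.3415 tonnes

Total metal in feed:
= 8660 * 2.65 / 100 = 229.49 tonnes
Metal recovered:
= 229.49 * 84.6 / 100 = 194.14854 tonnes
Metal lost to tailings:
= 229.49 - 194.14854
= 35.3415 tonnes


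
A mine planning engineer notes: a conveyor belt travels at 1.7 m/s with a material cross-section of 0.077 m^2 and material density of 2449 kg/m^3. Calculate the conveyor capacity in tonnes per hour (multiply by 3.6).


Volumetric flow = speed * area
= 1.7 * 0.077 = 0.1309 m^3/s
Mass flow = volumetric * density
= 0.1309 * 2449 = 320.5741 kg/s
Convert to t/h: multiply by 3.6
Capacity = 320.5741 * 3.6
= 1154.0668 t/h

1154.0668 t/h


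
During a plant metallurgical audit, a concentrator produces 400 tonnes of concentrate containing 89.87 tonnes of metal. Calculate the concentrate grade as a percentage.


22.4675%

Grade = (metal in concentrate / concentrate mass) * 100
= (89.87 / 400) * 100
= 0.224675 * 100
= 22.4675%


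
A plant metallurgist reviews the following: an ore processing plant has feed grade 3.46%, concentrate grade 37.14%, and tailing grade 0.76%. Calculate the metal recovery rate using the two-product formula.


79.6649%

Using the two-product formula:
R = 100 * c * (f - t) / (f * (c - t))
Numerator = 100 * 37.14 * (3.46 - 0.76)
= 100 * 37.14 * 2.7
= 10027.8
Denominator = 3.46 * (37.14 - 0.76)
= 3.46 * 36.38
= 125.8748
R = 10027.8 / 125.8748
= 79.6649%
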